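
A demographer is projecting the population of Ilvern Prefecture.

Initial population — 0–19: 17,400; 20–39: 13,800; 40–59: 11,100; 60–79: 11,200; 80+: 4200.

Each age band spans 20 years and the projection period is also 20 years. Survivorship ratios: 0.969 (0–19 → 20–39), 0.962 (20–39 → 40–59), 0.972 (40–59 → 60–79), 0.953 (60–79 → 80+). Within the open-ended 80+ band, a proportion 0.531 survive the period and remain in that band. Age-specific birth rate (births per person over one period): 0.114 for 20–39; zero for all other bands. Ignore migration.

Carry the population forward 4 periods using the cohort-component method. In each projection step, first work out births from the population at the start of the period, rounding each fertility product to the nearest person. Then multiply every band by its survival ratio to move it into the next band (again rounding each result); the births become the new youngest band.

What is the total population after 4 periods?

Call the groups 1 to 5, youngest first.
— Period 1 —
Births: 13800 × 0.114 = 1573
Group 2: 17400 × 0.969 = 16861
Group 3: 13800 × 0.962 = 13276
Group 4: 11100 × 0.972 = 10789
Group 5: 11200 × 0.953 + 4200 × 0.531 = 10674 + 2230 = 12904
→ [1573, 16861, 13276, 10789, 12904]
— Period 2 —
Births: 16861 × 0.114 = 1922
Group 2: 1573 × 0.969 = 1524
Group 3: 16861 × 0.962 = 16220
Group 4: 13276 × 0.972 = 12904
Group 5: 10789 × 0.953 + 12904 × 0.531 = 10282 + 6852 = 17134
→ [1922, 1524, 16220, 12904, 17134]
— Period 3 —
Births: 1524 × 0.114 = 174
Group 2: 1922 × 0.969 = 1862
Group 3: 1524 × 0.962 = 1466
Group 4: 16220 × 0.972 = 15766
Group 5: 12904 × 0.953 + 17134 × 0.531 = 12298 + 9098 = 21396
→ [174, 1862, 1466, 15766, 21396]
— Period 4 —
Births: 1862 × 0.114 = 212
Group 2: 174 × 0.969 = 169
Group 3: 1862 × 0.962 = 1791
Group 4: 1466 × 0.972 = 1425
Group 5: 15766 × 0.953 + 21396 × 0.531 = 15025 + 11361 = 26386
→ [212, 169, 1791, 1425, 26386]
Total after period 4: 212 + 169 + 1791 + 1425 + 26386 = 29983

29983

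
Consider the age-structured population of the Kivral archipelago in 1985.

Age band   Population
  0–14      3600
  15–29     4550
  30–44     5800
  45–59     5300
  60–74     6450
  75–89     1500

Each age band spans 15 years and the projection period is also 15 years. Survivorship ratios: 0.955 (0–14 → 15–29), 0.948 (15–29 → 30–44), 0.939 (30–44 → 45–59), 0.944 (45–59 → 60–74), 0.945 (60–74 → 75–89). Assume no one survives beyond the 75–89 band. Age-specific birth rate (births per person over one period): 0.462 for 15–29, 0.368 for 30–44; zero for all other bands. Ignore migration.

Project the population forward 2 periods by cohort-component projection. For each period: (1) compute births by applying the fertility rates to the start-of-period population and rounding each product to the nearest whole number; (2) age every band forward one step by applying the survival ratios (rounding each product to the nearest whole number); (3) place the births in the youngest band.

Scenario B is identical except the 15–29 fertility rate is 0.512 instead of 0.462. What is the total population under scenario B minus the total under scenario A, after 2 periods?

390

Call the groups 1 to 6, youngest first.
[period 1]
Births: 4550 × 0.462 = 2102 ; 5800 × 0.368 = 2134 ⇒ total 4236
Group 2: 3600 × 0.955 = 3438
Group 3: 4550 × 0.948 = 4313
Group 4: 5800 × 0.939 = 5446
Group 5: 5300 × 0.944 = 5003
Group 6: 6450 × 0.945 = 6095
End of period: [4236, 3438, 4313, 5446, 5003, 6095]
[period 2]
Births: 3438 × 0.462 = 1588 ; 4313 × 0.368 = 1587 ⇒ total 3175
Group 2: 4236 × 0.955 = 4045
Group 3: 3438 × 0.948 = 3259
Group 4: 4313 × 0.939 = 4050
Group 5: 5446 × 0.944 = 5141
Group 6: 5003 × 0.945 = 4728
End of period: [3175, 4045, 3259, 4050, 5141, 4728]
Scenario A total after 2 periods: 24398
Scenario B projection —
[period 1]
Births: 4550 × 0.512 = 2330 ; 5800 × 0.368 = 2134 ⇒ total 4464
Group 2: 3600 × 0.955 = 3438
Group 3: 4550 × 0.948 = 4313
Group 4: 5800 × 0.939 = 5446
Group 5: 5300 × 0.944 = 5003
Group 6: 6450 × 0.945 = 6095
End of period: [4464, 3438, 4313, 5446, 5003, 6095]
[period 2]
Births: 3438 × 0.512 = 1760 ; 4313 × 0.368 = 1587 ⇒ total 3347
Group 2: 4464 × 0.955 = 4263
Group 3: 3438 × 0.948 = 3259
Group 4: 4313 × 0.939 = 4050
Group 5: 5446 × 0.944 = 5141
Group 6: 5003 × 0.945 = 4728
End of period: [3347, 4263, 3259, 4050, 5141, 4728]
Scenario B total after 2 periods: 24788
Difference B − A = 24788 − 24398 = 390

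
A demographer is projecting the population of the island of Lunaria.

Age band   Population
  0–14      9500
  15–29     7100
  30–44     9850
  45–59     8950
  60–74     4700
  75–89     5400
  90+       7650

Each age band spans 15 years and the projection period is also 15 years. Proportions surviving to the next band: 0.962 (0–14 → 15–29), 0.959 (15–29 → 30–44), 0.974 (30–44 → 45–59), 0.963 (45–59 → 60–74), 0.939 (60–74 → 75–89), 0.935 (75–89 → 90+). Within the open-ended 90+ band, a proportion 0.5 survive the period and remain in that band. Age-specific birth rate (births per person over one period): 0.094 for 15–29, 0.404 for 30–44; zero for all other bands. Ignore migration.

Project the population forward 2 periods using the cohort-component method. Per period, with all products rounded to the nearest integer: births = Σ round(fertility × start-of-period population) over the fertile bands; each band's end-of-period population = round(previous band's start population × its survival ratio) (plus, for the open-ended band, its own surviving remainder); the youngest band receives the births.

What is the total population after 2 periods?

49370

Period 1:
Births: 7100 × 0.094 = 667 ; 9850 × 0.404 = 3979 — total 4646
15–29: 9500 × 0.962 = 9139
30–44: 7100 × 0.959 = 6809
45–59: 9850 × 0.974 = 9594
60–74: 8950 × 0.963 = 8619
75–89: 4700 × 0.939 = 4413
90+: 5400 × 0.935 + 7650 × 0.5 = 5049 + 3825 = 8874
→ [4646, 9139, 6809, 9594, 8619, 4413, 8874]
Period 2:
Births: 9139 × 0.094 = 859 ; 6809 × 0.404 = 2751 — total 3610
15–29: 4646 × 0.962 = 4469
30–44: 9139 × 0.959 = 8764
45–59: 6809 × 0.974 = 6632
60–74: 9594 × 0.963 = 9239
75–89: 8619 × 0.939 = 8093
90+: 4413 × 0.935 + 8874 × 0.5 = 4126 + 4437 = 8563
→ [3610, 4469, 8764, 6632, 9239, 8093, 8563]
Total after period 2: 3610 + 4469 + 8764 + 6632 + 9239 + 8093 + 8563 = 49370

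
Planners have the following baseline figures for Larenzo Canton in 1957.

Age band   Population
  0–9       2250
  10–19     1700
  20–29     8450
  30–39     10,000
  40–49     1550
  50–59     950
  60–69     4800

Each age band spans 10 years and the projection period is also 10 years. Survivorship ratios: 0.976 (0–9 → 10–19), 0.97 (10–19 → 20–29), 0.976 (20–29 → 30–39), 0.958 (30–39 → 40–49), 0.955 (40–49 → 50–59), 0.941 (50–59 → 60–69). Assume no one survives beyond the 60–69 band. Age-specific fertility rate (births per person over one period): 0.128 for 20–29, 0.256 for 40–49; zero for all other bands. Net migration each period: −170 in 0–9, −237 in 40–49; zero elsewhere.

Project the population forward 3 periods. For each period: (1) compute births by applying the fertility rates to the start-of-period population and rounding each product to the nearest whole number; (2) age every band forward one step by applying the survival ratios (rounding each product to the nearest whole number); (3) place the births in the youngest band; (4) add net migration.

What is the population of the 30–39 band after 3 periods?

Numbering the bands 1..7 from youngest to oldest:
Period 1.
Births: 8450 × 0.128 = 1082 ; 1550 × 0.256 = 397 — total 1479
Band 2: 2250 × 0.976 = 2196
Band 3: 1700 × 0.97 = 1649
Band 4: 8450 × 0.976 = 8247
Band 5: 10000 × 0.958 = 9580
Band 6: 1550 × 0.955 = 1480
Band 7: 950 × 0.941 = 894
Net migration: Band 1 − 170 → 1309; Band 5 − 237 → 9343
End of period: [1309, 2196, 1649, 8247, 9343, 1480, 894]
Period 2.
Births: 1649 × 0.128 = 211 ; 9343 × 0.256 = 2392 — total 2603
Band 2: 1309 × 0.976 = 1278
Band 3: 2196 × 0.97 = 2130
Band 4: 1649 × 0.976 = 1609
Band 5: 8247 × 0.958 = 7901
Band 6: 9343 × 0.955 = 8923
Band 7: 1480 × 0.941 = 1393
Net migration: Band 1 − 170 → 2433; Band 5 − 237 → 7664
End of period: [2433, 1278, 2130, 1609, 7664, 8923, 1393]
Period 3.
Births: 2130 × 0.128 = 273 ; 7664 × 0.256 = 1962 — total 2235
Band 2: 2433 × 0.976 = 2375
Band 3: 1278 × 0.97 = 1240
Band 4: 2130 × 0.976 = 2079
Band 5: 1609 × 0.958 = 1541
Band 6: 7664 × 0.955 = 7319
Band 7: 8923 × 0.941 = 8397
Net migration: Band 1 − 170 → 2065; Band 5 − 237 → 1304
End of period: [2065, 2375, 1240, 2079, 1304, 7319, 8397]

2079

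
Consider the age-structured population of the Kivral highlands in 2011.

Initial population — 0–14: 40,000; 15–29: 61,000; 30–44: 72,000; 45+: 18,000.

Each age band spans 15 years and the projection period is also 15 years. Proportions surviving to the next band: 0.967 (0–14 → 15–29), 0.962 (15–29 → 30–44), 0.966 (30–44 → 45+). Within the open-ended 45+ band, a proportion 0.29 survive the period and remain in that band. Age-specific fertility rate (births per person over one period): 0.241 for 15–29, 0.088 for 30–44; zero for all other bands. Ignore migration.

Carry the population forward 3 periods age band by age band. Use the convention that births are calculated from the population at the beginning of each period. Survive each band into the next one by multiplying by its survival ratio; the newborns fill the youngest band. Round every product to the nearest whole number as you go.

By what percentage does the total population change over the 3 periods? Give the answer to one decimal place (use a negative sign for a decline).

-47.4

(Groups numbered youngest = 1 to oldest = 4.)
After projecting period 1:
Births: 61000 * 0.241 = 14701, 72000 * 0.088 = 6336 → total 21037
Group 2: 40000 * 0.967 = 38680
Group 3: 61000 * 0.962 = 58682
Group 4: 72000 * 0.966 + 18000 * 0.29 = 69552 + 5220 = 74772
Population now: 0–14=21037, 15–29=38680, 30–44=58682, 45+=74772
After projecting period 2:
Births: 38680 * 0.241 = 9322, 58682 * 0.088 = 5164 → total 14486
Group 2: 21037 * 0.967 = 20343
Group 3: 38680 * 0.962 = 37210
Group 4: 58682 * 0.966 + 74772 * 0.29 = 56687 + 21684 = 78371
Population now: 0–14=14486, 15–29=20343, 30–44=37210, 45+=78371
After projecting period 3:
Births: 20343 * 0.241 = 4903, 37210 * 0.088 = 3274 → total 8177
Group 2: 14486 * 0.967 = 14008
Group 3: 20343 * 0.962 = 19570
Group 4: 37210 * 0.966 + 78371 * 0.29 = 35945 + 22728 = 58673
Population now: 0–14=8177, 15–29=14008, 30–44=19570, 45+=58673
Total: 191000 → 100428; change = -90572; percentage change = -47.4%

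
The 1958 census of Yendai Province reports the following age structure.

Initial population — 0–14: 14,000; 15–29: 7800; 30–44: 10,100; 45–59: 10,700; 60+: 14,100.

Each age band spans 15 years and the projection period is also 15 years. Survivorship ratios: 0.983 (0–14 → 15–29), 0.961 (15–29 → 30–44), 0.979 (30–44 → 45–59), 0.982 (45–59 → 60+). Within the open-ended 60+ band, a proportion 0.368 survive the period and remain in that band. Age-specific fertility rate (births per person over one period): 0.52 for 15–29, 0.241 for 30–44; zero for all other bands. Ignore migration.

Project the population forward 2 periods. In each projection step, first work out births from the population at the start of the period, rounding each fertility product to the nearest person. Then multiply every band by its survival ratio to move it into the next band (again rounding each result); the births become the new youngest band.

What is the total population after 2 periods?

Numbering the bands 1..5 from youngest to oldest:
After projecting period 1:
Births: 7800 × 0.52 = 4056 ; 10100 × 0.241 = 2434 — total 6490
Band 2: 14000 × 0.983 = 13762
Band 3: 7800 × 0.961 = 7496
Band 4: 10100 × 0.979 = 9888
Band 5: 10700 × 0.982 + 14100 × 0.368 = 10507 + 5189 = 15696
End of period: [6490, 13762, 7496, 9888, 15696]
After projecting period 2:
Births: 13762 × 0.52 = 7156 ; 7496 × 0.241 = 1807 — total 8963
Band 2: 6490 × 0.983 = 6380
Band 3: 13762 × 0.961 = 13225
Band 4: 7496 × 0.979 = 7339
Band 5: 9888 × 0.982 + 15696 × 0.368 = 9710 + 5776 = 15486
End of period: [8963, 6380, 13225, 7339, 15486]
Total after period 2: 8963 + 6380 + 13225 + 7339 + 15486 = 51393

51393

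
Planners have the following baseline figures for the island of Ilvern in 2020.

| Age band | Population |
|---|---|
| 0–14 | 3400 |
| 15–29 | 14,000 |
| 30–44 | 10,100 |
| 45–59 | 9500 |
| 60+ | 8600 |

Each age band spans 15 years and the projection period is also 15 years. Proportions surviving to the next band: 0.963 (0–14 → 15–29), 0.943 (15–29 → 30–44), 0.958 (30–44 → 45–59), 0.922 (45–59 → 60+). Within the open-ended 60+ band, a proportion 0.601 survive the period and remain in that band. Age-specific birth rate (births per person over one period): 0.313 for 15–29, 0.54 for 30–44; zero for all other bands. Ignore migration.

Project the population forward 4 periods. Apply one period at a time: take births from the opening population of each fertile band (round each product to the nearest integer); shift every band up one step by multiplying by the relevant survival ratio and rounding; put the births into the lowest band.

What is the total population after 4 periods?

Numbering the bands 1..5 from youngest to oldest:
Period 1:
Births: 14000 × 0.313 = 4382  |  10100 × 0.54 = 5454 — total 9836
Band 2: 3400 × 0.963 = 3274
Band 3: 14000 × 0.943 = 13202
Band 4: 10100 × 0.958 = 9676
Band 5: 9500 × 0.922 + 8600 × 0.601 = 8759 + 5169 = 13928
Population now: 0–14=9836, 15–29=3274, 30–44=13202, 45–59=9676, 60+=13928
Period 2:
Births: 3274 × 0.313 = 1025  |  13202 × 0.54 = 7129 — total 8154
Band 2: 9836 × 0.963 = 9472
Band 3: 3274 × 0.943 = 3087
Band 4: 13202 × 0.958 = 12648
Band 5: 9676 × 0.922 + 13928 × 0.601 = 8921 + 8371 = 17292
Population now: 0–14=8154, 15–29=9472, 30–44=3087, 45–59=12648, 60+=17292
Period 3:
Births: 9472 × 0.313 = 2965  |  3087 × 0.54 = 1667 — total 4632
Band 2: 8154 × 0.963 = 7852
Band 3: 9472 × 0.943 = 8932
Band 4: 3087 × 0.958 = 2957
Band 5: 12648 × 0.922 + 17292 × 0.601 = 11661 + 10392 = 22053
Population now: 0–14=4632, 15–29=7852, 30–44=8932, 45–59=2957, 60+=22053
Period 4:
Births: 7852 × 0.313 = 2458  |  8932 × 0.54 = 4823 — total 7281
Band 2: 4632 × 0.963 = 4461
Band 3: 7852 × 0.943 = 7404
Band 4: 8932 × 0.958 = 8557
Band 5: 2957 × 0.922 + 22053 × 0.601 = 2726 + 13254 = 15980
Population now: 0–14=7281, 15–29=4461, 30–44=7404, 45–59=8557, 60+=15980
Total after period 4: 7281 + 4461 + 7404 + 8557 + 15980 = 43683

43683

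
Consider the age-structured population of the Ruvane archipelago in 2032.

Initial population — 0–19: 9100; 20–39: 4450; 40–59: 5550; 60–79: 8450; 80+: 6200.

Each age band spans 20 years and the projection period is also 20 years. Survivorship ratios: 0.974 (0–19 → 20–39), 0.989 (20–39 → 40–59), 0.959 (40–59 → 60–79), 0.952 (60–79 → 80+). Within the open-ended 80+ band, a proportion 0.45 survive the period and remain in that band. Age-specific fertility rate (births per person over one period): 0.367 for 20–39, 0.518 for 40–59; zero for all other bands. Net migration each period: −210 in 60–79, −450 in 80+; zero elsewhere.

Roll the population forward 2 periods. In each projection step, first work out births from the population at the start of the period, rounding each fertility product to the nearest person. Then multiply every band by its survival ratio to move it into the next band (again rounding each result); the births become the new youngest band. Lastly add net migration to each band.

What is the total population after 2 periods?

31791

— Period 1 —
Births: 4450 * 0.367 = 1633  |  5550 * 0.518 = 2875 → total 4508
20–39: 9100 * 0.974 = 8863
40–59: 4450 * 0.989 = 4401
60–79: 5550 * 0.959 = 5322
80+: 8450 * 0.952 + 6200 * 0.45 = 8044 + 2790 = 10834
Net migration: 60–79 − 210 → 5112; 80+ − 450 → 10384
Giving 4508 / 8863 / 4401 / 5112 / 10384.
— Period 2 —
Births: 8863 * 0.367 = 3253  |  4401 * 0.518 = 2280 → total 5533
20–39: 4508 * 0.974 = 4391
40–59: 8863 * 0.989 = 8766
60–79: 4401 * 0.959 = 4221
80+: 5112 * 0.952 + 10384 * 0.45 = 4867 + 4673 = 9540
Net migration: 60–79 − 210 → 4011; 80+ − 450 → 9090
Giving 5533 / 4391 / 8766 / 4011 / 9090.
Total after period 2: 5533 + 4391 + 8766 + 4011 + 9090 = 31791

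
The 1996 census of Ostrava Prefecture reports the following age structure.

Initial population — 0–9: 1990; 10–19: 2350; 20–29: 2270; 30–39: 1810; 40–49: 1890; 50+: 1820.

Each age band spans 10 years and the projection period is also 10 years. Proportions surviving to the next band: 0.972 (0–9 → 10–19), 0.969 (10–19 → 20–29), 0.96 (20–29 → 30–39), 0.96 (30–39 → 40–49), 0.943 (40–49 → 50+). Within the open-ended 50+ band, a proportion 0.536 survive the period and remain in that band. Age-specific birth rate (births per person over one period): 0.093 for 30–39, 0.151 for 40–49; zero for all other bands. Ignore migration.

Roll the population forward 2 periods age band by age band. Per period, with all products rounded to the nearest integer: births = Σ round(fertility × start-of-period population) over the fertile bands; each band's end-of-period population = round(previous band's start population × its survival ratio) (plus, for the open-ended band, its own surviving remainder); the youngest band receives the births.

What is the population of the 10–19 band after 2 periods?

(Bands numbered youngest = 1 to oldest = 6.)
— Period 1 —
Births: 1810 × 0.093 = 168  |  1890 × 0.151 = 285 → 453
Band 2: 1990 × 0.972 = 1934
Band 3: 2350 × 0.969 = 2277
Band 4: 2270 × 0.96 = 2179
Band 5: 1810 × 0.96 = 1738
Band 6: 1890 × 0.943 + 1820 × 0.536 = 1782 + 976 = 2758
End of period: [453, 1934, 2277, 2179, 1738, 2758]
— Period 2 —
Births: 2179 × 0.093 = 203  |  1738 × 0.151 = 262 → 465
Band 2: 453 × 0.972 = 440
Band 3: 1934 × 0.969 = 1874
Band 4: 2277 × 0.96 = 2186
Band 5: 2179 × 0.96 = 2092
Band 6: 1738 × 0.943 + 2758 × 0.536 = 1639 + 1478 = 3117
End of period: [465, 440, 1874, 2186, 2092, 3117]

440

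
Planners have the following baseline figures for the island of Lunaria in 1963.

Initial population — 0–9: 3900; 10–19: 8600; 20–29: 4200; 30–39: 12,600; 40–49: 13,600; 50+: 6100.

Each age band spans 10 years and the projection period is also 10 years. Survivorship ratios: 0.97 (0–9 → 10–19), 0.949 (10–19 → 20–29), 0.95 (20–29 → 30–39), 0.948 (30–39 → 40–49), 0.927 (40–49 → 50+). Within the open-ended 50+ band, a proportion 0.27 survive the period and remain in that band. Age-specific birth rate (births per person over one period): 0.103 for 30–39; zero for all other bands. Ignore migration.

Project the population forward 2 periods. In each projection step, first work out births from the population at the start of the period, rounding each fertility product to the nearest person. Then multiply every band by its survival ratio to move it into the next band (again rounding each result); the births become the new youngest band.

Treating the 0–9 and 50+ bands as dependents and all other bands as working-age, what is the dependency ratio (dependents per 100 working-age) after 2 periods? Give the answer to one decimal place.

Call the groups 1 to 6, youngest first.
After projecting period 1:
Births: 12600 * 0.103 = 1298
Group 2: 3900 * 0.97 = 3783
Group 3: 8600 * 0.949 = 8161
Group 4: 4200 * 0.95 = 3990
Group 5: 12600 * 0.948 = 11945
Group 6: 13600 * 0.927 + 6100 * 0.27 = 12607 + 1647 = 14254
→ [1298, 3783, 8161, 3990, 11945, 14254]
After projecting period 2:
Births: 3990 * 0.103 = 411
Group 2: 1298 * 0.97 = 1259
Group 3: 3783 * 0.949 = 3590
Group 4: 8161 * 0.95 = 7753
Group 5: 3990 * 0.948 = 3783
Group 6: 11945 * 0.927 + 14254 * 0.27 = 11073 + 3849 = 14922
→ [411, 1259, 3590, 7753, 3783, 14922]
Dependents (band 0–9 + band 50+) = 411 + 14922 = 15333; working-age = 16385; ratio = 15333/16385 × 100 = 93.6

93.6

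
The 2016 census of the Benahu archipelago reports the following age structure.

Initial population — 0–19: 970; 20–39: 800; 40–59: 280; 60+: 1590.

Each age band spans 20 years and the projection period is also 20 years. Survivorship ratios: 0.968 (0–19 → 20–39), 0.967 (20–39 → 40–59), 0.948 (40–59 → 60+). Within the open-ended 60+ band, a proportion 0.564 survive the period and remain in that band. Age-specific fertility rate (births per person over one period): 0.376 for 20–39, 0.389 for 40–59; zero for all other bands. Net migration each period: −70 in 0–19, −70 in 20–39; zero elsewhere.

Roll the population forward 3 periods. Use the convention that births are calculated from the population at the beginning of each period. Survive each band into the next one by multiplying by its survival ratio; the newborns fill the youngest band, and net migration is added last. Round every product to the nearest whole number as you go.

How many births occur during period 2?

Let group 1 be 0–19 through group 4 = 60+.
After projecting period 1:
Births: 800 * 0.376 = 301, 280 * 0.389 = 109 → total 410
Group 2: 970 * 0.968 = 939
Group 3: 800 * 0.967 = 774
Group 4: 280 * 0.948 + 1590 * 0.564 = 265 + 897 = 1162
Net migration: Group 1 − 70 → 340; Group 2 − 70 → 869
Population now: 0–19=340, 20–39=869, 40–59=774, 60+=1162
After projecting period 2:
Births: 869 * 0.376 = 327, 774 * 0.389 = 301 → total 628
Group 2: 340 * 0.968 = 329
Group 3: 869 * 0.967 = 840
Group 4: 774 * 0.948 + 1162 * 0.564 = 734 + 655 = 1389
Net migration: Group 1 − 70 → 558; Group 2 − 70 → 259
Population now: 0–19=558, 20–39=259, 40–59=840, 60+=1389

628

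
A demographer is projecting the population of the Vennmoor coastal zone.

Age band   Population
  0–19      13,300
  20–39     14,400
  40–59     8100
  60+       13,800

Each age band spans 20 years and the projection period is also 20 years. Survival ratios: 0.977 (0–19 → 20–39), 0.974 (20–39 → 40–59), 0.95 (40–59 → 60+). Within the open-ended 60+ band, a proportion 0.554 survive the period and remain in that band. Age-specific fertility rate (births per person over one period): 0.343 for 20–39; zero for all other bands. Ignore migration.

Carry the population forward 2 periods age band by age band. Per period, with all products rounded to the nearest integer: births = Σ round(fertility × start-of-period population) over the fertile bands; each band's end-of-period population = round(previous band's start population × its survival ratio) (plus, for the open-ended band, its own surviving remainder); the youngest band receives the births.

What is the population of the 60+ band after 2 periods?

21823

Let band 1 be 0–19 through band 4 = 60+.
Period 1.
Births: 14400 × 0.343 = 4939
Band 2: 13300 × 0.977 = 12994
Band 3: 14400 × 0.974 = 14026
Band 4: 8100 × 0.95 + 13800 × 0.554 = 7695 + 7645 = 15340
→ [4939, 12994, 14026, 15340]
Period 2.
Births: 12994 × 0.343 = 4457
Band 2: 4939 × 0.977 = 4825
Band 3: 12994 × 0.974 = 12656
Band 4: 14026 × 0.95 + 15340 × 0.554 = 13325 + 8498 = 21823
→ [4457, 4825, 12656, 21823]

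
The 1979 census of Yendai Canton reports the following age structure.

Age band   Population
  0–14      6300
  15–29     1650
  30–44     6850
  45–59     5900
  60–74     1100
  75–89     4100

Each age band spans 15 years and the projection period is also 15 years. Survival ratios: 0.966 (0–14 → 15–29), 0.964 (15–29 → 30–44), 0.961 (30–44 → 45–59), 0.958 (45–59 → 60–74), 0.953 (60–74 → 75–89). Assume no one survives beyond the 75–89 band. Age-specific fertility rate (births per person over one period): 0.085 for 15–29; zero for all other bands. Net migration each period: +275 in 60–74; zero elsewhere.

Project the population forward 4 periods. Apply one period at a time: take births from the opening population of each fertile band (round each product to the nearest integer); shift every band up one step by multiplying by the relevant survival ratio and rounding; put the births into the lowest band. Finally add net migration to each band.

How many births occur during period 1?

Call the bands 1 to 6, youngest first.
After projecting period 1:
Births: 1650 * 0.085 = 140
Band 2: 6300 * 0.966 = 6086
Band 3: 1650 * 0.964 = 1591
Band 4: 6850 * 0.961 = 6583
Band 5: 5900 * 0.958 = 5652
Band 6: 1100 * 0.953 = 1048
Net migration: Band 5 + 275 → 5927
End of period: [140, 6086, 1591, 6583, 5927, 1048]

140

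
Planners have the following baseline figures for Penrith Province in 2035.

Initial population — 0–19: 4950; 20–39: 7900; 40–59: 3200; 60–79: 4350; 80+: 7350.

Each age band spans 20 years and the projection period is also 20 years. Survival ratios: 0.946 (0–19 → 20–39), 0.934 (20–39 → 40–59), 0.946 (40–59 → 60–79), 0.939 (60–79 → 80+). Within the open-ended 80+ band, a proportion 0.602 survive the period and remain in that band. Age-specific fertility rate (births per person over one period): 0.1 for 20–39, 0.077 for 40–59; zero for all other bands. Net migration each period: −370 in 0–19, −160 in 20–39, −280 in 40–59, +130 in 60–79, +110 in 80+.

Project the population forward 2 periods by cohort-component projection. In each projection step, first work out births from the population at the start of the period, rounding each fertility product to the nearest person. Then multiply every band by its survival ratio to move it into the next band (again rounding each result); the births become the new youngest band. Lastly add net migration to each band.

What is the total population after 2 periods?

Period 1.
Births: 7900 * 0.1 = 790, 3200 * 0.077 = 246 → 1036
20–39: 4950 * 0.946 = 4683
40–59: 7900 * 0.934 = 7379
60–79: 3200 * 0.946 = 3027
80+: 4350 * 0.939 + 7350 * 0.602 = 4085 + 4425 = 8510
Net migration: 0–19 − 370 → 666; 20–39 − 160 → 4523; 40–59 − 280 → 7099; 60–79 + 130 → 3157; 80+ + 110 → 8620
End of period: [666, 4523, 7099, 3157, 8620]
Period 2.
Births: 4523 * 0.1 = 452, 7099 * 0.077 = 547 → 999
20–39: 666 * 0.946 = 630
40–59: 4523 * 0.934 = 4224
60–79: 7099 * 0.946 = 6716
80+: 3157 * 0.939 + 8620 * 0.602 = 2964 + 5189 = 8153
Net migration: 0–19 − 370 → 629; 20–39 − 160 → 470; 40–59 − 280 → 3944; 60–79 + 130 → 6846; 80+ + 110 → 8263
End of period: [629, 470, 3944, 6846, 8263]
Total after period 2: 629 + 470 + 3944 + 6846 + 8263 = 20152

20152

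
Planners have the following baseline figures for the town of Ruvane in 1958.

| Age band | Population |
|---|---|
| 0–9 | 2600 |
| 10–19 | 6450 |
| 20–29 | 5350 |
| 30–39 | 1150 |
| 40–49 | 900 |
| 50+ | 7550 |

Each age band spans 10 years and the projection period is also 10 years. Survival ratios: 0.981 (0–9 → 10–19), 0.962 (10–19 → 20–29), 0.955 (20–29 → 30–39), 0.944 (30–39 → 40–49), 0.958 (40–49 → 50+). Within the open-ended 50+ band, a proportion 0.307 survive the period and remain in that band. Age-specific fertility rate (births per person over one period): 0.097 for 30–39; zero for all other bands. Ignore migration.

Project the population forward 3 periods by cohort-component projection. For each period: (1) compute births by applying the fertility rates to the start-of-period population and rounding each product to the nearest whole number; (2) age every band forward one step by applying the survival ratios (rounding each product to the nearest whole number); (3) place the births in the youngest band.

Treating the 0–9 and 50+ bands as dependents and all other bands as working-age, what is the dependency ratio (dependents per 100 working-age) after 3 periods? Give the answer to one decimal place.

68.2

Call the bands 1 to 6, youngest first.
[period 1]
Births: 1150 * 0.097 = 112
Band 2: 2600 * 0.981 = 2551
Band 3: 6450 * 0.962 = 6205
Band 4: 5350 * 0.955 = 5109
Band 5: 1150 * 0.944 = 1086
Band 6: 900 * 0.958 + 7550 * 0.307 = 862 + 2318 = 3180
→ [112, 2551, 6205, 5109, 1086, 3180]
[period 2]
Births: 5109 * 0.097 = 496
Band 2: 112 * 0.981 = 110
Band 3: 2551 * 0.962 = 2454
Band 4: 6205 * 0.955 = 5926
Band 5: 5109 * 0.944 = 4823
Band 6: 1086 * 0.958 + 3180 * 0.307 = 1040 + 976 = 2016
→ [496, 110, 2454, 5926, 4823, 2016]
[period 3]
Births: 5926 * 0.097 = 575
Band 2: 496 * 0.981 = 487
Band 3: 110 * 0.962 = 106
Band 4: 2454 * 0.955 = 2344
Band 5: 5926 * 0.944 = 5594
Band 6: 4823 * 0.958 + 2016 * 0.307 = 4620 + 619 = 5239
→ [575, 487, 106, 2344, 5594, 5239]
Dependents (band 0–9 + band 50+) = 575 + 5239 = 5814; working-age = 8531; ratio = 5814/8531 × 100 = 68.2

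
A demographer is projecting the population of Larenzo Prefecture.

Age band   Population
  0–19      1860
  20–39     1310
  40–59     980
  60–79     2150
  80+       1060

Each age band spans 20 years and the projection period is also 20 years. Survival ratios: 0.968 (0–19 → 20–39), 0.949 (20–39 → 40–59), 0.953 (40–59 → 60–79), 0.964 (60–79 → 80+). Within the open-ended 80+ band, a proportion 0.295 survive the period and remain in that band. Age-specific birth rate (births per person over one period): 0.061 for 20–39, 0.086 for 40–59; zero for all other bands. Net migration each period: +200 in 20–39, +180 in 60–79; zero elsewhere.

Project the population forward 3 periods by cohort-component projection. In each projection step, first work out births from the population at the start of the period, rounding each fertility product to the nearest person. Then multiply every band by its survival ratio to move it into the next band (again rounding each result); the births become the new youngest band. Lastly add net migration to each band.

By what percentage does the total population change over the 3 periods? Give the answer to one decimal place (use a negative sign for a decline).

Call the bands 1 to 5, youngest first.
After projecting period 1:
Births: 1310 × 0.061 = 80  |  980 × 0.086 = 84 ⇒ total 164
Band 2: 1860 × 0.968 = 1800
Band 3: 1310 × 0.949 = 1243
Band 4: 980 × 0.953 = 934
Band 5: 2150 × 0.964 + 1060 × 0.295 = 2073 + 313 = 2386
Net migration: Band 2 + 200 → 2000; Band 4 + 180 → 1114
End of period: [164, 2000, 1243, 1114, 2386]
After projecting period 2:
Births: 2000 × 0.061 = 122  |  1243 × 0.086 = 107 ⇒ total 229
Band 2: 164 × 0.968 = 159
Band 3: 2000 × 0.949 = 1898
Band 4: 1243 × 0.953 = 1185
Band 5: 1114 × 0.964 + 2386 × 0.295 = 1074 + 704 = 1778
Net migration: Band 2 + 200 → 359; Band 4 + 180 → 1365
End of period: [229, 359, 1898, 1365, 1778]
After projecting period 3:
Births: 359 × 0.061 = 22  |  1898 × 0.086 = 163 ⇒ total 185
Band 2: 229 × 0.968 = 222
Band 3: 359 × 0.949 = 341
Band 4: 1898 × 0.953 = 1809
Band 5: 1365 × 0.964 + 1778 × 0.295 = 1316 + 525 = 1841
Net migration: Band 2 + 200 → 422; Band 4 + 180 → 1989
End of period: [185, 422, 341, 1989, 1841]
Total: 7360 → 4778; change = -2582; percentage change = -35.1%

-35.1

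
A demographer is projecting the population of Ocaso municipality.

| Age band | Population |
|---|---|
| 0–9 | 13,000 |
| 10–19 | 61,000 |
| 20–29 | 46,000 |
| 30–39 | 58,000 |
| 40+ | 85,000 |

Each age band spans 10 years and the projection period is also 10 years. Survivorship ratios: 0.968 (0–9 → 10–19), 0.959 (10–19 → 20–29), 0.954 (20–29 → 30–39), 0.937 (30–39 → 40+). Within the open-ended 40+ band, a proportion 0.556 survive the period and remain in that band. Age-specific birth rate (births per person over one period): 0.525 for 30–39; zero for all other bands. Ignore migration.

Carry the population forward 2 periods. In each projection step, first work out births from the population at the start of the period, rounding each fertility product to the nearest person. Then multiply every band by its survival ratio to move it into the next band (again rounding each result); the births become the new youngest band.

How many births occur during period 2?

Numbering the groups 1..5 from youngest to oldest:
[period 1]
Births: 58000 × 0.525 = 30450
Group 2: 13000 × 0.968 = 12584
Group 3: 61000 × 0.959 = 58499
Group 4: 46000 × 0.954 = 43884
Group 5: 58000 × 0.937 + 85000 × 0.556 = 54346 + 47260 = 101606
→ [30450, 12584, 58499, 43884, 101606]
[period 2]
Births: 43884 × 0.525 = 23039
Group 2: 30450 × 0.968 = 29476
Group 3: 12584 × 0.959 = 12068
Group 4: 58499 × 0.954 = 55808
Group 5: 43884 × 0.937 + 101606 × 0.556 = 41119 + 56493 = 97612
→ [23039, 29476, 12068, 55808, 97612]

23039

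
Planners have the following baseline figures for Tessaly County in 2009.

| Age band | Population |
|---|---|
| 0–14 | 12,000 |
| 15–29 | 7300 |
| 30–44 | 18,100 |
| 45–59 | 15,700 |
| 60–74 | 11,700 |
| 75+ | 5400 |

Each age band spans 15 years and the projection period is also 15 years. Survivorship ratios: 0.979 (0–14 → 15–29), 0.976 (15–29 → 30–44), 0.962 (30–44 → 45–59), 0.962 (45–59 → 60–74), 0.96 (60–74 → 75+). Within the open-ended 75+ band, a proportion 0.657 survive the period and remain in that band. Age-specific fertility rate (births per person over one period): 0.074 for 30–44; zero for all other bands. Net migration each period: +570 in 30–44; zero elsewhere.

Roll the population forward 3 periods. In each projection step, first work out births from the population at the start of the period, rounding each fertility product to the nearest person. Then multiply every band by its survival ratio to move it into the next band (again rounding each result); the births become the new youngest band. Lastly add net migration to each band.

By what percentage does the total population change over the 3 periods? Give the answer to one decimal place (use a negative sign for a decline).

-23.1

(Groups numbered youngest = 1 to oldest = 6.)
Period 1:
Births: 18100 × 0.074 = 1339
Group 2: 12000 × 0.979 = 11748
Group 3: 7300 × 0.976 = 7125
Group 4: 18100 × 0.962 = 17412
Group 5: 15700 × 0.962 = 15103
Group 6: 11700 × 0.96 + 5400 × 0.657 = 11232 + 3548 = 14780
Net migration: Group 3 + 570 → 7695
Giving 1339 / 11748 / 7695 / 17412 / 15103 / 14780.
Period 2:
Births: 7695 × 0.074 = 569
Group 2: 1339 × 0.979 = 1311
Group 3: 11748 × 0.976 = 11466
Group 4: 7695 × 0.962 = 7403
Group 5: 17412 × 0.962 = 16750
Group 6: 15103 × 0.96 + 14780 × 0.657 = 14499 + 9710 = 24209
Net migration: Group 3 + 570 → 12036
Giving 569 / 1311 / 12036 / 7403 / 16750 / 24209.
Period 3:
Births: 12036 × 0.074 = 891
Group 2: 569 × 0.979 = 557
Group 3: 1311 × 0.976 = 1280
Group 4: 12036 × 0.962 = 11579
Group 5: 7403 × 0.962 = 7122
Group 6: 16750 × 0.96 + 24209 × 0.657 = 16080 + 15905 = 31985
Net migration: Group 3 + 570 → 1850
Giving 891 / 557 / 1850 / 11579 / 7122 / 31985.
Total: 70200 → 53984; change = -16216; percentage change = -23.1%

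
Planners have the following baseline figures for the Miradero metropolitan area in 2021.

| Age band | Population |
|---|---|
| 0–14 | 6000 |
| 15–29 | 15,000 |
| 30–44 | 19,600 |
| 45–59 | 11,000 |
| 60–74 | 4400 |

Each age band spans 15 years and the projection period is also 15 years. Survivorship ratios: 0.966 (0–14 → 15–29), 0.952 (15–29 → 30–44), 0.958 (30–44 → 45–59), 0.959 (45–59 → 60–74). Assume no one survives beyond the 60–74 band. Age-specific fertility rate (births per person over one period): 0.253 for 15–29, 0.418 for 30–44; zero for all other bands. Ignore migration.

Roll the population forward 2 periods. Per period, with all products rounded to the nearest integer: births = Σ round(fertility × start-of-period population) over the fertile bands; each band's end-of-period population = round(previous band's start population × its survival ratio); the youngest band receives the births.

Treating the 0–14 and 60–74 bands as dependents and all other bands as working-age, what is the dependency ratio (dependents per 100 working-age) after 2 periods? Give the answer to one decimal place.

82.7

(Bands numbered youngest = 1 to oldest = 5.)
After projecting period 1:
Births: 15000 × 0.253 = 3795, 19600 × 0.418 = 8193 — total 11988
Band 2: 6000 × 0.966 = 5796
Band 3: 15000 × 0.952 = 14280
Band 4: 19600 × 0.958 = 18777
Band 5: 11000 × 0.959 = 10549
Giving 11988 / 5796 / 14280 / 18777 / 10549.
After projecting period 2:
Births: 5796 × 0.253 = 1466, 14280 × 0.418 = 5969 — total 7435
Band 2: 11988 × 0.966 = 11580
Band 3: 5796 × 0.952 = 5518
Band 4: 14280 × 0.958 = 13680
Band 5: 18777 × 0.959 = 18007
Giving 7435 / 11580 / 5518 / 13680 / 18007.
Dependents (band 0–14 + band 60–74) = 7435 + 18007 = 25442; working-age = 30778; ratio = 25442/30778 × 100 = 82.7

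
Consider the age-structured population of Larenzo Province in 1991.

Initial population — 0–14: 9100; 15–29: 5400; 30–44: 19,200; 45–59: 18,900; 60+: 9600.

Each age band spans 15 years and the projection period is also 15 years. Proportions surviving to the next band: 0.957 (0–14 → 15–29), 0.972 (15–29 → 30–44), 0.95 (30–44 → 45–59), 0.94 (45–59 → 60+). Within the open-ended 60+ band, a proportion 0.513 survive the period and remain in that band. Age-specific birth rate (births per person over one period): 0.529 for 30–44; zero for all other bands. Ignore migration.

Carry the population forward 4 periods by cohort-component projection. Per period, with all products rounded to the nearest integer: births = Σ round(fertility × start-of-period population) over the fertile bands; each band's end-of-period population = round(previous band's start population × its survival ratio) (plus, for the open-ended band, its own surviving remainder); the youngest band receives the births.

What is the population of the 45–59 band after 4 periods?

8976

Numbering the groups 1..5 from youngest to oldest:
Period 1:
Births: 19200 * 0.529 = 10157
Group 2: 9100 * 0.957 = 8709
Group 3: 5400 * 0.972 = 5249
Group 4: 19200 * 0.95 = 18240
Group 5: 18900 * 0.94 + 9600 * 0.513 = 17766 + 4925 = 22691
Population now: 0–14=10157, 15–29=8709, 30–44=5249, 45–59=18240, 60+=22691
Period 2:
Births: 5249 * 0.529 = 2777
Group 2: 10157 * 0.957 = 9720
Group 3: 8709 * 0.972 = 8465
Group 4: 5249 * 0.95 = 4987
Group 5: 18240 * 0.94 + 22691 * 0.513 = 17146 + 11640 = 28786
Population now: 0–14=2777, 15–29=9720, 30–44=8465, 45–59=4987, 60+=28786
Period 3:
Births: 8465 * 0.529 = 4478
Group 2: 2777 * 0.957 = 2658
Group 3: 9720 * 0.972 = 9448
Group 4: 8465 * 0.95 = 8042
Group 5: 4987 * 0.94 + 28786 * 0.513 = 4688 + 14767 = 19455
Population now: 0–14=4478, 15–29=2658, 30–44=9448, 45–59=8042, 60+=19455
Period 4:
Births: 9448 * 0.529 = 4998
Group 2: 4478 * 0.957 = 4285
Group 3: 2658 * 0.972 = 2584
Group 4: 9448 * 0.95 = 8976
Group 5: 8042 * 0.94 + 19455 * 0.513 = 7559 + 9980 = 17539
Population now: 0–14=4998, 15–29=4285, 30–44=2584, 45–59=8976, 60+=17539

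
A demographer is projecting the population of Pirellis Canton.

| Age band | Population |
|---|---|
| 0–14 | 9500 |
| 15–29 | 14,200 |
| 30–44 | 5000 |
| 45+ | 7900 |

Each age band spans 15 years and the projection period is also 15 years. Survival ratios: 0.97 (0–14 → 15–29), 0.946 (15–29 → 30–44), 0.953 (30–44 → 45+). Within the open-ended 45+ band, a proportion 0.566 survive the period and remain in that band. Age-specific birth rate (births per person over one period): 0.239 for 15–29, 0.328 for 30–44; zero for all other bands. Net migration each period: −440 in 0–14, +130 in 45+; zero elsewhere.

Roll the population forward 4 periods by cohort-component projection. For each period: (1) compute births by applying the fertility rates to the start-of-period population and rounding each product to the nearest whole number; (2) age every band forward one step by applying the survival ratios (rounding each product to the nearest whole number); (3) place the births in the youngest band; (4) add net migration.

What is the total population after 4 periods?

26175

Let group 1 be 0–14 through group 4 = 45+.
After projecting period 1:
Births: 14200 × 0.239 = 3394 ; 5000 × 0.328 = 1640 → 5034
Group 2: 9500 × 0.97 = 9215
Group 3: 14200 × 0.946 = 13433
Group 4: 5000 × 0.953 + 7900 × 0.566 = 4765 + 4471 = 9236
Net migration: Group 1 − 440 → 4594; Group 4 + 130 → 9366
→ [4594, 9215, 13433, 9366]
After projecting period 2:
Births: 9215 × 0.239 = 2202 ; 13433 × 0.328 = 4406 → 6608
Group 2: 4594 × 0.97 = 4456
Group 3: 9215 × 0.946 = 8717
Group 4: 13433 × 0.953 + 9366 × 0.566 = 12802 + 5301 = 18103
Net migration: Group 1 − 440 → 6168; Group 4 + 130 → 18233
→ [6168, 4456, 8717, 18233]
After projecting period 3:
Births: 4456 × 0.239 = 1065 ; 8717 × 0.328 = 2859 → 3924
Group 2: 6168 × 0.97 = 5983
Group 3: 4456 × 0.946 = 4215
Group 4: 8717 × 0.953 + 18233 × 0.566 = 8307 + 10320 = 18627
Net migration: Group 1 − 440 → 3484; Group 4 + 130 → 18757
→ [3484, 5983, 4215, 18757]
After projecting period 4:
Births: 5983 × 0.239 = 1430 ; 4215 × 0.328 = 1383 → 2813
Group 2: 3484 × 0.97 = 3379
Group 3: 5983 × 0.946 = 5660
Group 4: 4215 × 0.953 + 18757 × 0.566 = 4017 + 10616 = 14633
Net migration: Group 1 − 440 → 2373; Group 4 + 130 → 14763
→ [2373, 3379, 5660, 14763]
Total after period 4: 2373 + 3379 + 5660 + 14763 = 26175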